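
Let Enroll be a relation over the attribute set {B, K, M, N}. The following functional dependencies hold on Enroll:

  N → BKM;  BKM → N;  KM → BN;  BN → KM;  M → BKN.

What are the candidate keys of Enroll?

M; N

{M}⁺: M→BKN adds B, K, N → {B, K, M, N}.
{N}⁺: N→BKM adds B, K, M → {B, K, M, N}.
Any other superkey contains one of these as a subset, so there are no further candidate keys.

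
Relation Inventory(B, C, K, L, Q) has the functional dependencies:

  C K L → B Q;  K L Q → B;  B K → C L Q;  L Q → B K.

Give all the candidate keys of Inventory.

(B, K), (L, Q), (C, K, L)

{B, K}⁺: BK→CLQ adds C, L, Q → {B, C, K, L, Q}. Minimal: {K}⁺ = {K}; {B}⁺ = {B} — none reach the full schema.
{L, Q}⁺: LQ→BK adds B, K; BK→CLQ adds C → {B, C, K, L, Q}. Minimal: {Q}⁺ = {Q}; {L}⁺ = {L} — none reach the full schema.
{C, K, L}⁺: CKL→BQ adds B, Q → {B, C, K, L, Q}. Minimal: {K, L}⁺ = {K, L}; {C, L}⁺ = {C, L}; {C, K}⁺ = {C, K} — none reach the full schema.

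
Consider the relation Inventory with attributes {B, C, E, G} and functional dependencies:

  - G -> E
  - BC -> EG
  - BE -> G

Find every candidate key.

BC

Attributes B, C never appear on any right-hand side, so every candidate key must contain {B, C}.
{B, C}⁺ = {B, C, E, G}, which is all of the schema, so {B, C} is the only candidate key.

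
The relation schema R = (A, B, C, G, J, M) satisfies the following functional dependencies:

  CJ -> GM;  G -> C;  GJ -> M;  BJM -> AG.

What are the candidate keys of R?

BCJ, BGJ, BJM

Attributes B, J never appear on any right-hand side, so every candidate key must contain {B, J}.
{B, J}⁺ = {B, J}, which is not all of the schema, so we must add further attributes.
{B, C, J}⁺: CJ→GM adds G, M; BJM→AG adds A → {A, B, C, G, J, M}. Minimal: {C, J}⁺ = {C, G, J, M}; {B, J}⁺ = {B, J}; {B, C}⁺ = {B, C} — none reach the full schema.
{B, G, J}⁺: G→C adds C; GJ→M adds M; BJM→AG adds A → {A, B, C, G, J, M}. Minimal: {G, J}⁺ = {C, G, J, M}; {B, J}⁺ = {B, J}; {B, G}⁺ = {B, C, G} — none reach the full schema.
{B, J, M}⁺: BJM→AG adds A, G; G→C adds C → {A, B, C, G, J, M}. Minimal: {J, M}⁺ = {J, M}; {B, M}⁺ = {B, M}; {B, J}⁺ = {B, J} — none reach the full schema.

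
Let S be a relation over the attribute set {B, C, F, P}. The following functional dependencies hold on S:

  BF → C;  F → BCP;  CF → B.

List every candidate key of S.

F

Attribute F never appears on the right-hand side of any dependency, so F must belong to every candidate key.
{F}⁺ = {B, C, F, P}, which is all of the schema, so {F} is the only candidate key.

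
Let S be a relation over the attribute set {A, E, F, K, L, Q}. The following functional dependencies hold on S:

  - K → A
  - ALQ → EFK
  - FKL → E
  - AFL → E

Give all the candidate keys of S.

Attributes L, Q never appear on any right-hand side, so every candidate key must contain {L, Q}.
{L, Q}⁺ = {L, Q}, which is not all of the schema, so we must add further attributes.
{A, L, Q}⁺: ALQ→EFK adds E, F, K → {A, E, F, K, L, Q}. Minimal: {L, Q}⁺ = {L, Q}; {A, Q}⁺ = {A, Q}; {A, L}⁺ = {A, L} — none reach the full schema.
{K, L, Q}⁺: K→A adds A; ALQ→EFK adds E, F → {A, E, F, K, L, Q}. Minimal: {L, Q}⁺ = {L, Q}; {K, Q}⁺ = {A, K, Q}; {K, L}⁺ = {A, K, L} — none reach the full schema.

(A, L, Q), (K, L, Q)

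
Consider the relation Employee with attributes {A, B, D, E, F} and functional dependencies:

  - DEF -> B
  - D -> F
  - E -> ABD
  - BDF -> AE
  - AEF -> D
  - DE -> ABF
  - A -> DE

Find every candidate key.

{A}⁺: A→DE adds D, E; D→F adds F; E→ABD adds B → {A, B, D, E, F}.
{E}⁺: E→ABD adds A, B, D; DE→ABF adds F → {A, B, D, E, F}.
{B, D}⁺: D→F adds F; BDF→AE adds A, E → {A, B, D, E, F}. Minimal: {D}⁺ = {D, F}; {B}⁺ = {B} — none reach the full schema.

(A); (E); (B, D)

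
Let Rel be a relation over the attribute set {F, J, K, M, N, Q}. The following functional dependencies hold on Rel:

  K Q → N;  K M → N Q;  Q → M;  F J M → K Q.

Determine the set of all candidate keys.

FJM, FJQ

{F, J, M}⁺: FJM→KQ adds K, Q; KQ→N adds N → {F, J, K, M, N, Q}.
{F, J, Q}⁺: Q→M adds M; FJM→KQ adds K; KQ→N adds N → {F, J, K, M, N, Q}.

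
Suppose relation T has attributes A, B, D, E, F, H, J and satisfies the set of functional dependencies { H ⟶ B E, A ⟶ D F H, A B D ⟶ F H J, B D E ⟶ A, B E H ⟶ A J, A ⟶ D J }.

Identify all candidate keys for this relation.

(A); (H); (B, D, E)

{A}⁺: A→DFH adds D, F, H; A→DJ adds J; H→BE adds B, E → {A, B, D, E, F, H, J}.
{H}⁺: H→BE adds B, E; BEH→AJ adds A, J; A→DJ adds D; A→DFH adds F → {A, B, D, E, F, H, J}.
{B, D, E}⁺: BDE→A adds A; A→DJ adds J; A→DFH adds F, H → {A, B, D, E, F, H, J}. Minimal: {D, E}⁺ = {D, E}; {B, E}⁺ = {B, E}; {B, D}⁺ = {B, D} — none reach the full schema.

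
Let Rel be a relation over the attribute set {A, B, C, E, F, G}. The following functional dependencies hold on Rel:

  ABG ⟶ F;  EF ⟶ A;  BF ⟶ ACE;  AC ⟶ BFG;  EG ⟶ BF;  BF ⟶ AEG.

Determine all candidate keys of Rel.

AC; BF; EG; ABG; CEF

{A, C}⁺: AC→BFG adds B, F, G; BF→AEG adds E → {A, B, C, E, F, G}.
{B, F}⁺: BF→ACE adds A, C, E; AC→BFG adds G → {A, B, C, E, F, G}.
{E, G}⁺: EG→BF adds B, F; BF→AEG adds A; BF→ACE adds C → {A, B, C, E, F, G}.
{A, B, G}⁺: ABG→F adds F; BF→ACE adds C, E → {A, B, C, E, F, G}.
{C, E, F}⁺: EF→A adds A; AC→BFG adds B, G → {A, B, C, E, F, G}.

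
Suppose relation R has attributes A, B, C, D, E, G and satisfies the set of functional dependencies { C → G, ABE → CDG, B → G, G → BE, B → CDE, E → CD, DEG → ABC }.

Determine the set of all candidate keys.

{B}, {C}, {E}, {G}

{B}⁺: B→G adds G; G→BE adds E; B→CDE adds C, D; DEG→ABC adds A → {A, B, C, D, E, G}.
{C}⁺: C→G adds G; G→BE adds B, E; B→CDE adds D; DEG→ABC adds A → {A, B, C, D, E, G}.
{E}⁺: E→CD adds C, D; C→G adds G; G→BE adds B; DEG→ABC adds A → {A, B, C, D, E, G}.
{G}⁺: G→BE adds B, E; B→CDE adds C, D; DEG→ABC adds A → {A, B, C, D, E, G}.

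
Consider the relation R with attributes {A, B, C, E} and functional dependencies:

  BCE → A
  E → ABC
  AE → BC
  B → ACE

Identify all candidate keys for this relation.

{B}; {E}

{B}⁺: B→ACE adds A, C, E → {A, B, C, E}.
{E}⁺: E→ABC adds A, B, C → {A, B, C, E}.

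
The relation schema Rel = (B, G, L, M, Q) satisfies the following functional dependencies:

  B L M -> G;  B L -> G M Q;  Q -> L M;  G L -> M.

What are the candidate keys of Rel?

Attribute B never appears on the right-hand side of any dependency, so B must belong to every candidate key.
{B}⁺ = {B}, which is not all of the schema, so we must add further attributes.
{B, L}⁺: BL→GMQ adds G, M, Q → {B, G, L, M, Q}. Minimal: {L}⁺ = {L}; {B}⁺ = {B} — none reach the full schema.
{B, Q}⁺: Q→LM adds L, M; BLM→G adds G → {B, G, L, M, Q}. Minimal: {Q}⁺ = {L, M, Q}; {B}⁺ = {B} — none reach the full schema.
Any other superkey contains one of these as a subset, so there are no further candidate keys.

{B, L}, {B, Q}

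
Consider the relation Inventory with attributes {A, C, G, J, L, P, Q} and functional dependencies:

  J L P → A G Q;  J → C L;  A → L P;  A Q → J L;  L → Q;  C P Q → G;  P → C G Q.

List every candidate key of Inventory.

{A}⁺: A→LP adds L, P; L→Q adds Q; P→CGQ adds C, G; AQ→JL adds J → {A, C, G, J, L, P, Q}.
{J, P}⁺: J→CL adds C, L; L→Q adds Q; CPQ→G adds G; JLP→AGQ adds A → {A, C, G, J, L, P, Q}. Minimal: {P}⁺ = {C, G, P, Q}; {J}⁺ = {C, J, L, Q} — none reach the full schema.

{A}; {J, P}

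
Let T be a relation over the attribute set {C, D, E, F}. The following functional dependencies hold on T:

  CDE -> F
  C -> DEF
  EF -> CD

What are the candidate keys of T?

{C}⁺: C→DEF adds D, E, F → {C, D, E, F}.
{E, F}⁺: EF→CD adds C, D → {C, D, E, F}.

{C}, {E, F}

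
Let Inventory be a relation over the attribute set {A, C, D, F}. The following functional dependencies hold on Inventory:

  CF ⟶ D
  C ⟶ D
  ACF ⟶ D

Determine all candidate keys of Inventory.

Attributes A, C, F never appear on any right-hand side, so every candidate key must contain {A, C, F}.
{A, C, F}⁺ = {A, C, D, F}, which is all of the schema, so {A, C, F} is the only candidate key.

{A, C, F}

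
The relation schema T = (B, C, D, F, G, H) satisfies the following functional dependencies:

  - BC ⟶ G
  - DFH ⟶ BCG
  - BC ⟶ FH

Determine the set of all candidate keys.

Attribute D never appears on the right-hand side of any dependency, so D must belong to every candidate key.
{D}⁺ = {D}, which is not all of the schema, so we must add further attributes.
{B, C, D}⁺: BC→G adds G; BC→FH adds F, H → {B, C, D, F, G, H}. Minimal: {C, D}⁺ = {C, D}; {B, D}⁺ = {B, D}; {B, C}⁺ = {B, C, F, G, H} — none reach the full schema.
{D, F, H}⁺: DFH→BCG adds B, C, G → {B, C, D, F, G, H}. Minimal: {F, H}⁺ = {F, H}; {D, H}⁺ = {D, H}; {D, F}⁺ = {D, F} — none reach the full schema.
Any other superkey contains one of these as a subset, so there are no further candidate keys.

{B, C, D}, {D, F, H}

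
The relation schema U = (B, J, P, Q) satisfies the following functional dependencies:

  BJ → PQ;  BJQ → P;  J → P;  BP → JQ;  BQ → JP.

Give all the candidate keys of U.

{B, J}; {B, P}; {B, Q}

Attribute B never appears on the right-hand side of any dependency, so B must belong to every candidate key.
{B}⁺ = {B}, which is not all of the schema, so we must add further attributes.
{B, J}⁺: BJ→PQ adds P, Q → {B, J, P, Q}.
{B, P}⁺: BP→JQ adds J, Q → {B, J, P, Q}.
{B, Q}⁺: BQ→JP adds J, P → {B, J, P, Q}.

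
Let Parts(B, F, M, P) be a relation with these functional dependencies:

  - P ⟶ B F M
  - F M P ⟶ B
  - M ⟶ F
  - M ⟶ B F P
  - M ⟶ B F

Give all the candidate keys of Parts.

M; P

{M}⁺: M→F adds F; M→BFP adds B, P → {B, F, M, P}.
{P}⁺: P→BFM adds B, F, M → {B, F, M, P}.
Any other superkey contains one of these as a subset, so there are no further candidate keys.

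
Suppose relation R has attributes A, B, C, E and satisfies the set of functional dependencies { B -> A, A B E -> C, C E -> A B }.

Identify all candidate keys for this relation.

Attribute E never appears on the right-hand side of any dependency, so E must belong to every candidate key.
{E}⁺ = {E}, which is not all of the schema, so we must add further attributes.
{B, E}⁺: B→A adds A; ABE→C adds C → {A, B, C, E}. Minimal: {E}⁺ = {E}; {B}⁺ = {A, B} — none reach the full schema.
{C, E}⁺: CE→AB adds A, B → {A, B, C, E}. Minimal: {E}⁺ = {E}; {C}⁺ = {C} — none reach the full schema.

(B, E), (C, E)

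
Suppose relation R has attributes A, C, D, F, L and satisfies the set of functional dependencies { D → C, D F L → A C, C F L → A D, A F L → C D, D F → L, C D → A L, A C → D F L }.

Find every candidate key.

(D); (A, C); (A, F, L); (C, F, L)

{D}⁺: D→C adds C; CD→AL adds A, L; AC→DFL adds F → {A, C, D, F, L}.
{A, C}⁺: AC→DFL adds D, F, L → {A, C, D, F, L}. Minimal: {C}⁺ = {C}; {A}⁺ = {A} — none reach the full schema.
{A, F, L}⁺: AFL→CD adds C, D → {A, C, D, F, L}. Minimal: {F, L}⁺ = {F, L}; {A, L}⁺ = {A, L}; {A, F}⁺ = {A, F} — none reach the full schema.
{C, F, L}⁺: CFL→AD adds A, D → {A, C, D, F, L}. Minimal: {F, L}⁺ = {F, L}; {C, L}⁺ = {C, L}; {C, F}⁺ = {C, F} — none reach the full schema.
Any other superkey contains one of these as a subset, so there are no further candidate keys.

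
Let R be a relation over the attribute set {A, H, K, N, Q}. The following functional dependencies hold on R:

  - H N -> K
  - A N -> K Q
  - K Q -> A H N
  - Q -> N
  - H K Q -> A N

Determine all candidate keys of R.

{A, N}⁺: AN→KQ adds K, Q; KQ→AHN adds H → {A, H, K, N, Q}. Minimal: {N}⁺ = {N}; {A}⁺ = {A} — none reach the full schema.
{A, Q}⁺: Q→N adds N; AN→KQ adds K; KQ→AHN adds H → {A, H, K, N, Q}. Minimal: {Q}⁺ = {N, Q}; {A}⁺ = {A} — none reach the full schema.
{H, Q}⁺: Q→N adds N; HN→K adds K; KQ→AHN adds A → {A, H, K, N, Q}. Minimal: {Q}⁺ = {N, Q}; {H}⁺ = {H} — none reach the full schema.
{K, Q}⁺: KQ→AHN adds A, H, N → {A, H, K, N, Q}. Minimal: {Q}⁺ = {N, Q}; {K}⁺ = {K} — none reach the full schema.
Any other superkey contains one of these as a subset, so there are no further candidate keys.

{A, N}, {A, Q}, {H, Q}, {K, Q}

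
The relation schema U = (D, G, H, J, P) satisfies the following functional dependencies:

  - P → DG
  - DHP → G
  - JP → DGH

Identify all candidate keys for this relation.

{J, P}

Attributes J, P never appear on any right-hand side, so every candidate key must contain {J, P}.
{J, P}⁺ = {D, G, H, J, P}, which is all of the schema, so {J, P} is the only candidate key.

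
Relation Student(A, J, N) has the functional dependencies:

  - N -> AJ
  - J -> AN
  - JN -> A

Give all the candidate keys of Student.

{J}⁺: J→AN adds A, N → {A, J, N}.
{N}⁺: N→AJ adds A, J → {A, J, N}.

(J), (N)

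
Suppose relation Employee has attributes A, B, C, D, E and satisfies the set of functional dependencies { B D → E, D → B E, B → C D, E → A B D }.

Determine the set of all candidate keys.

{B}⁺: B→CD adds C, D; BD→E adds E; E→ABD adds A → {A, B, C, D, E}.
{D}⁺: D→BE adds B, E; B→CD adds C; E→ABD adds A → {A, B, C, D, E}.
{E}⁺: E→ABD adds A, B, D; B→CD adds C → {A, B, C, D, E}.
Any other superkey contains one of these as a subset, so there are no further candidate keys.

B; D; E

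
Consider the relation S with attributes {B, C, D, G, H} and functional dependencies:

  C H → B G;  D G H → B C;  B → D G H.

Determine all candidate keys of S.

{B}, {C, H}, {D, G, H}

{B}⁺: B→DGH adds D, G, H; DGH→BC adds C → {B, C, D, G, H}.
{C, H}⁺: CH→BG adds B, G; B→DGH adds D → {B, C, D, G, H}. Minimal: {H}⁺ = {H}; {C}⁺ = {C} — none reach the full schema.
{D, G, H}⁺: DGH→BC adds B, C → {B, C, D, G, H}. Minimal: {G, H}⁺ = {G, H}; {D, H}⁺ = {D, H}; {D, G}⁺ = {D, G} — none reach the full schema.
Any other superkey contains one of these as a subset, so there are no further candidate keys.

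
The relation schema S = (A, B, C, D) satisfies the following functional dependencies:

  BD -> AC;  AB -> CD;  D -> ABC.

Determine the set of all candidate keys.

D, AB

{D}⁺: D→ABC adds A, B, C → {A, B, C, D}.
{A, B}⁺: AB→CD adds C, D → {A, B, C, D}.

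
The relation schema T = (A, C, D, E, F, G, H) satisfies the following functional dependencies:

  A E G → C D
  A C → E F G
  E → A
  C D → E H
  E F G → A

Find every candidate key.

{A, C}, {C, D}, {C, E}, {E, G}

{A, C}⁺: AC→EFG adds E, F, G; AEG→CD adds D; CD→EH adds H → {A, C, D, E, F, G, H}. Minimal: {C}⁺ = {C}; {A}⁺ = {A} — none reach the full schema.
{C, D}⁺: CD→EH adds E, H; E→A adds A; AC→EFG adds F, G → {A, C, D, E, F, G, H}. Minimal: {D}⁺ = {D}; {C}⁺ = {C} — none reach the full schema.
{C, E}⁺: E→A adds A; AC→EFG adds F, G; AEG→CD adds D; CD→EH adds H → {A, C, D, E, F, G, H}. Minimal: {E}⁺ = {A, E}; {C}⁺ = {C} — none reach the full schema.
{E, G}⁺: E→A adds A; AEG→CD adds C, D; AC→EFG adds F; CD→EH adds H → {A, C, D, E, F, G, H}. Minimal: {G}⁺ = {G}; {E}⁺ = {A, E} — none reach the full schema.
Any other superkey contains one of these as a subset, so there are no further candidate keys.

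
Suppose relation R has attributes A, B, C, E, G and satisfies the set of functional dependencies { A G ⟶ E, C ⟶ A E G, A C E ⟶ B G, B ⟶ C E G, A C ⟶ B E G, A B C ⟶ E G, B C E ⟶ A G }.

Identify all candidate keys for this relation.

{B}⁺: B→CEG adds C, E, G; BCE→AG adds A → {A, B, C, E, G}.
{C}⁺: C→AEG adds A, E, G; ACE→BG adds B → {A, B, C, E, G}.

(B), (C)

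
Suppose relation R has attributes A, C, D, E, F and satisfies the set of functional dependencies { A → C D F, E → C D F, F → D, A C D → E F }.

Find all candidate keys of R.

A

Attribute A never appears on the right-hand side of any dependency, so A must belong to every candidate key.
{A}⁺ = {A, C, D, E, F}, which is all of the schema, so {A} is the only candidate key.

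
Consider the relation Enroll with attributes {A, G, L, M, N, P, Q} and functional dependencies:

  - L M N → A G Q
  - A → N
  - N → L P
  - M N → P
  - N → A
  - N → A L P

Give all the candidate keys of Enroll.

Attribute M never appears on the right-hand side of any dependency, so M must belong to every candidate key.
{M}⁺ = {M}, which is not all of the schema, so we must add further attributes.
{A, M}⁺: A→N adds N; N→LP adds L, P; LMN→AGQ adds G, Q → {A, G, L, M, N, P, Q}. Minimal: {M}⁺ = {M}; {A}⁺ = {A, L, N, P} — none reach the full schema.
{M, N}⁺: N→LP adds L, P; N→A adds A; LMN→AGQ adds G, Q → {A, G, L, M, N, P, Q}. Minimal: {N}⁺ = {A, L, N, P}; {M}⁺ = {M} — none reach the full schema.

{A, M}, {M, N}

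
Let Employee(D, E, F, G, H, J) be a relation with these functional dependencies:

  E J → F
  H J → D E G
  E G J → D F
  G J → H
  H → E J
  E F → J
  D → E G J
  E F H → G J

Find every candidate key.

{D}⁺: D→EGJ adds E, G, J; EJ→F adds F; GJ→H adds H → {D, E, F, G, H, J}.
{H}⁺: H→EJ adds E, J; EJ→F adds F; HJ→DEG adds D, G → {D, E, F, G, H, J}.
{G, J}⁺: GJ→H adds H; H→EJ adds E; EJ→F adds F; HJ→DEG adds D → {D, E, F, G, H, J}.
{E, F, G}⁺: EF→J adds J; EGJ→DF adds D; GJ→H adds H → {D, E, F, G, H, J}.
Any other superkey contains one of these as a subset, so there are no further candidate keys.

(D), (H), (G, J), (E, F, G)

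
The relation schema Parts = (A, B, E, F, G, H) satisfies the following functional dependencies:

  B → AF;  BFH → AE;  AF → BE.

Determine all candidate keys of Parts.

Attributes G, H never appear on any right-hand side, so every candidate key must contain {G, H}.
{G, H}⁺ = {G, H}, which is not all of the schema, so we must add further attributes.
{B, G, H}⁺: B→AF adds A, F; BFH→AE adds E → {A, B, E, F, G, H}. Minimal: {G, H}⁺ = {G, H}; {B, H}⁺ = {A, B, E, F, H}; {B, G}⁺ = {A, B, E, F, G} — none reach the full schema.
{A, F, G, H}⁺: AF→BE adds B, E → {A, B, E, F, G, H}. Minimal: {F, G, H}⁺ = {F, G, H}; {A, G, H}⁺ = {A, G, H}; {A, F, H}⁺ = {A, B, E, F, H}; … — none reach the full schema.
Any other superkey contains one of these as a subset, so there are no further candidate keys.

(B, G, H), (A, F, G, H)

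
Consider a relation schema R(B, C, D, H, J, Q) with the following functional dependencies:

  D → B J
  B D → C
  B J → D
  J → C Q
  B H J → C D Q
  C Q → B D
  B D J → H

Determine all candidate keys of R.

{D}⁺: D→BJ adds B, J; BD→C adds C; J→CQ adds Q; BDJ→H adds H → {B, C, D, H, J, Q}.
{J}⁺: J→CQ adds C, Q; CQ→BD adds B, D; BDJ→H adds H → {B, C, D, H, J, Q}.
{C, Q}⁺: CQ→BD adds B, D; D→BJ adds J; BDJ→H adds H → {B, C, D, H, J, Q}. Minimal: {Q}⁺ = {Q}; {C}⁺ = {C} — none reach the full schema.

(D), (J), (C, Q)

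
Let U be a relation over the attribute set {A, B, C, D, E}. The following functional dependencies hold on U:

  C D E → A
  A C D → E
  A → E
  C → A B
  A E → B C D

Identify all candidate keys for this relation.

(A); (C)

{A}⁺: A→E adds E; AE→BCD adds B, C, D → {A, B, C, D, E}.
{C}⁺: C→AB adds A, B; A→E adds E; AE→BCD adds D → {A, B, C, D, E}.
Any other superkey contains one of these as a subset, so there are no further candidate keys.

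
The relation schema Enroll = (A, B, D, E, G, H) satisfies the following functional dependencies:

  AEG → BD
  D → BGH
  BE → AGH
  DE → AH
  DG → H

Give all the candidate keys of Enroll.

BE, DE, AEG

Attribute E never appears on the right-hand side of any dependency, so E must belong to every candidate key.
{E}⁺ = {E}, which is not all of the schema, so we must add further attributes.
{B, E}⁺: BE→AGH adds A, G, H; AEG→BD adds D → {A, B, D, E, G, H}.
{D, E}⁺: D→BGH adds B, G, H; BE→AGH adds A → {A, B, D, E, G, H}.
{A, E, G}⁺: AEG→BD adds B, D; D→BGH adds H → {A, B, D, E, G, H}.
Any other superkey contains one of these as a subset, so there are no further candidate keys.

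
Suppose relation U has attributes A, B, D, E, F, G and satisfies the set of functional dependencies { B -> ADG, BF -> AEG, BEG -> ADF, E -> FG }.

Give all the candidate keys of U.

{B, E}, {B, F}

Attribute B never appears on the right-hand side of any dependency, so B must belong to every candidate key.
{B}⁺ = {A, B, D, G}, which is not all of the schema, so we must add further attributes.
{B, E}⁺: B→ADG adds A, D, G; BEG→ADF adds F → {A, B, D, E, F, G}.
{B, F}⁺: B→ADG adds A, D, G; BF→AEG adds E → {A, B, D, E, F, G}.
Any other superkey contains one of these as a subset, so there are no further candidate keys.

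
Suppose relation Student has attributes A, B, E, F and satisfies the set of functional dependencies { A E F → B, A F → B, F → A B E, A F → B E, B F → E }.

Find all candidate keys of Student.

{F}⁺: F→ABE adds A, B, E → {A, B, E, F}.
No other minimal superkey exists.

{F}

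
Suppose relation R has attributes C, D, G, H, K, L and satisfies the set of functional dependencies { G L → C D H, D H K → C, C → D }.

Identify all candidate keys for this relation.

(G, K, L)

{G, K, L}⁺: GL→CDH adds C, D, H → {C, D, G, H, K, L}. Minimal: {K, L}⁺ = {K, L}; {G, L}⁺ = {C, D, G, H, L}; {G, K}⁺ = {G, K} — none reach the full schema.
No other minimal superkey exists.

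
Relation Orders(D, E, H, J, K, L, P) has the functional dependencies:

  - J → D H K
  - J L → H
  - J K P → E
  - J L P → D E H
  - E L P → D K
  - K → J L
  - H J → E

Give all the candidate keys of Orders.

{J, P}; {K, P}; {E, L, P}

Attribute P never appears on the right-hand side of any dependency, so P must belong to every candidate key.
{P}⁺ = {P}, which is not all of the schema, so we must add further attributes.
{J, P}⁺: J→DHK adds D, H, K; JKP→E adds E; K→JL adds L → {D, E, H, J, K, L, P}.
{K, P}⁺: K→JL adds J, L; J→DHK adds D, H; JKP→E adds E → {D, E, H, J, K, L, P}.
{E, L, P}⁺: ELP→DK adds D, K; K→JL adds J; J→DHK adds H → {D, E, H, J, K, L, P}.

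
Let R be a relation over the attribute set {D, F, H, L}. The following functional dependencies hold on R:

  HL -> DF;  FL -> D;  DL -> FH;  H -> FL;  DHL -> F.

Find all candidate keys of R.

{H}⁺: H→FL adds F, L; HL→DF adds D → {D, F, H, L}.
{D, L}⁺: DL→FH adds F, H → {D, F, H, L}. Minimal: {L}⁺ = {L}; {D}⁺ = {D} — none reach the full schema.
{F, L}⁺: FL→D adds D; DL→FH adds H → {D, F, H, L}. Minimal: {L}⁺ = {L}; {F}⁺ = {F} — none reach the full schema.
Any other superkey contains one of these as a subset, so there are no further candidate keys.

(H), (D, L), (F, L)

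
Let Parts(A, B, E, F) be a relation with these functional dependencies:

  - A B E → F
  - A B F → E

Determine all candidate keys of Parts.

Attributes A, B never appear on any right-hand side, so every candidate key must contain {A, B}.
{A, B}⁺ = {A, B}, which is not all of the schema, so we must add further attributes.
{A, B, E}⁺: ABE→F adds F → {A, B, E, F}. Minimal: {B, E}⁺ = {B, E}; {A, E}⁺ = {A, E}; {A, B}⁺ = {A, B} — none reach the full schema.
{A, B, F}⁺: ABF→E adds E → {A, B, E, F}. Minimal: {B, F}⁺ = {B, F}; {A, F}⁺ = {A, F}; {A, B}⁺ = {A, B} — none reach the full schema.

(A, B, E), (A, B, F)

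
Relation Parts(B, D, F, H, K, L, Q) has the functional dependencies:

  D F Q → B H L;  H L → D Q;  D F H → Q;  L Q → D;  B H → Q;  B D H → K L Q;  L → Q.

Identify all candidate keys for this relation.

FL, DFH, DFQ

Attribute F never appears on the right-hand side of any dependency, so F must belong to every candidate key.
{F}⁺ = {F}, which is not all of the schema, so we must add further attributes.
{F, L}⁺: L→Q adds Q; LQ→D adds D; DFQ→BHL adds B, H; BDH→KLQ adds K → {B, D, F, H, K, L, Q}. Minimal: {L}⁺ = {D, L, Q}; {F}⁺ = {F} — none reach the full schema.
{D, F, H}⁺: DFH→Q adds Q; DFQ→BHL adds B, L; BDH→KLQ adds K → {B, D, F, H, K, L, Q}. Minimal: {F, H}⁺ = {F, H}; {D, H}⁺ = {D, H}; {D, F}⁺ = {D, F} — none reach the full schema.
{D, F, Q}⁺: DFQ→BHL adds B, H, L; BDH→KLQ adds K → {B, D, F, H, K, L, Q}. Minimal: {F, Q}⁺ = {F, Q}; {D, Q}⁺ = {D, Q}; {D, F}⁺ = {D, F} — none reach the full schema.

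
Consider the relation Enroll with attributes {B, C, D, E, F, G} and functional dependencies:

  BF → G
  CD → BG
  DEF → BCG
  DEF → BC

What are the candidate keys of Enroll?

Attributes D, E, F never appear on any right-hand side, so every candidate key must contain {D, E, F}.
{D, E, F}⁺ = {B, C, D, E, F, G}, which is all of the schema, so {D, E, F} is the only candidate key.

{D, E, F}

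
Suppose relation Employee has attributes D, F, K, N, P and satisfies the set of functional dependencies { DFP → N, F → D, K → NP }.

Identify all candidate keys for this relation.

(F, K)

Attributes F, K never appear on any right-hand side, so every candidate key must contain {F, K}.
{F, K}⁺ = {D, F, K, N, P}, which is all of the schema, so {F, K} is the only candidate key.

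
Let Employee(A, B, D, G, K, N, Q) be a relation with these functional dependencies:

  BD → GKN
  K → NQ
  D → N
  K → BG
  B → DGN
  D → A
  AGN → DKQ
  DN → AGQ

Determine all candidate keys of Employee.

{B}; {D}; {K}; {A, G, N}

{B}⁺: B→DGN adds D, G, N; D→A adds A; AGN→DKQ adds K, Q → {A, B, D, G, K, N, Q}.
{D}⁺: D→N adds N; D→A adds A; DN→AGQ adds G, Q; AGN→DKQ adds K; K→BG adds B → {A, B, D, G, K, N, Q}.
{K}⁺: K→NQ adds N, Q; K→BG adds B, G; B→DGN adds D; D→A adds A → {A, B, D, G, K, N, Q}.
{A, G, N}⁺: AGN→DKQ adds D, K, Q; K→BG adds B → {A, B, D, G, K, N, Q}. Minimal: {G, N}⁺ = {G, N}; {A, N}⁺ = {A, N}; {A, G}⁺ = {A, G} — none reach the full schema.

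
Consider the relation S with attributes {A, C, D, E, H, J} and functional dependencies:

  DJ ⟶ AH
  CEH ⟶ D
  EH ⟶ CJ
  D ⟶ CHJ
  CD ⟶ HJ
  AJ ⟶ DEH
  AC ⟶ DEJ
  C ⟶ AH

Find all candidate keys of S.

{C}, {D}, {A, J}, {E, H}

{C}⁺: C→AH adds A, H; AC→DEJ adds D, E, J → {A, C, D, E, H, J}.
{D}⁺: D→CHJ adds C, H, J; C→AH adds A; AJ→DEH adds E → {A, C, D, E, H, J}.
{A, J}⁺: AJ→DEH adds D, E, H; EH→CJ adds C → {A, C, D, E, H, J}. Minimal: {J}⁺ = {J}; {A}⁺ = {A} — none reach the full schema.
{E, H}⁺: EH→CJ adds C, J; C→AH adds A; CEH→D adds D → {A, C, D, E, H, J}. Minimal: {H}⁺ = {H}; {E}⁺ = {E} — none reach the full schema.
Any other superkey contains one of these as a subset, so there are no further candidate keys.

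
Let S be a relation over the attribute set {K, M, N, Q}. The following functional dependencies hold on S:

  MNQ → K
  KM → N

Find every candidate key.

{K, M, Q}, {M, N, Q}

Attributes M, Q never appear on any right-hand side, so every candidate key must contain {M, Q}.
{M, Q}⁺ = {M, Q}, which is not all of the schema, so we must add further attributes.
{K, M, Q}⁺: KM→N adds N → {K, M, N, Q}.
{M, N, Q}⁺: MNQ→K adds K → {K, M, N, Q}.
Any other superkey contains one of these as a subset, so there are no further candidate keys.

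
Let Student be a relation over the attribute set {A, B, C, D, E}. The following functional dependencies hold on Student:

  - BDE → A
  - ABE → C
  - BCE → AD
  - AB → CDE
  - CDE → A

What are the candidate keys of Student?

{A, B}, {B, C, E}, {B, D, E}

Attribute B never appears on the right-hand side of any dependency, so B must belong to every candidate key.
{B}⁺ = {B}, which is not all of the schema, so we must add further attributes.
{A, B}⁺: AB→CDE adds C, D, E → {A, B, C, D, E}. Minimal: {B}⁺ = {B}; {A}⁺ = {A} — none reach the full schema.
{B, C, E}⁺: BCE→AD adds A, D → {A, B, C, D, E}. Minimal: {C, E}⁺ = {C, E}; {B, E}⁺ = {B, E}; {B, C}⁺ = {B, C} — none reach the full schema.
{B, D, E}⁺: BDE→A adds A; ABE→C adds C → {A, B, C, D, E}. Minimal: {D, E}⁺ = {D, E}; {B, E}⁺ = {B, E}; {B, D}⁺ = {B, D} — none reach the full schema.
Any other superkey contains one of these as a subset, so there are no further candidate keys.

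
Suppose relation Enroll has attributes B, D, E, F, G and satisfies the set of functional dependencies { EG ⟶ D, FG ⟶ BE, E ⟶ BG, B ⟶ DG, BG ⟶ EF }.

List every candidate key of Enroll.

{B}; {E}; {F, G}

{B}⁺: B→DG adds D, G; BG→EF adds E, F → {B, D, E, F, G}.
{E}⁺: E→BG adds B, G; B→DG adds D; BG→EF adds F → {B, D, E, F, G}.
{F, G}⁺: FG→BE adds B, E; B→DG adds D → {B, D, E, F, G}. Minimal: {G}⁺ = {G}; {F}⁺ = {F} — none reach the full schema.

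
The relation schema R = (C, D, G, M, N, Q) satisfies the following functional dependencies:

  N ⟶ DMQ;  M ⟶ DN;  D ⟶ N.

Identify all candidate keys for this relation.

Attributes C, G never appear on any right-hand side, so every candidate key must contain {C, G}.
{C, G}⁺ = {C, G}, which is not all of the schema, so we must add further attributes.
{C, D, G}⁺: D→N adds N; N→DMQ adds M, Q → {C, D, G, M, N, Q}. Minimal: {D, G}⁺ = {D, G, M, N, Q}; {C, G}⁺ = {C, G}; {C, D}⁺ = {C, D, M, N, Q} — none reach the full schema.
{C, G, M}⁺: M→DN adds D, N; N→DMQ adds Q → {C, D, G, M, N, Q}. Minimal: {G, M}⁺ = {D, G, M, N, Q}; {C, M}⁺ = {C, D, M, N, Q}; {C, G}⁺ = {C, G} — none reach the full schema.
{C, G, N}⁺: N→DMQ adds D, M, Q → {C, D, G, M, N, Q}. Minimal: {G, N}⁺ = {D, G, M, N, Q}; {C, N}⁺ = {C, D, M, N, Q}; {C, G}⁺ = {C, G} — none reach the full schema.

{C, D, G}; {C, G, M}; {C, G, N}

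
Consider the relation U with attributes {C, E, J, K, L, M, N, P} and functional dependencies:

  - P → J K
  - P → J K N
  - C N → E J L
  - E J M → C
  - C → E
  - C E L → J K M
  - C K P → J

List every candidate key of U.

{C, P}, {E, M, P}

Attribute P never appears on the right-hand side of any dependency, so P must belong to every candidate key.
{P}⁺ = {J, K, N, P}, which is not all of the schema, so we must add further attributes.
{C, P}⁺: P→JK adds J, K; P→JKN adds N; CN→EJL adds E, L; CEL→JKM adds M → {C, E, J, K, L, M, N, P}. Minimal: {P}⁺ = {J, K, N, P}; {C}⁺ = {C, E} — none reach the full schema.
{E, M, P}⁺: P→JK adds J, K; P→JKN adds N; EJM→C adds C; CN→EJL adds L → {C, E, J, K, L, M, N, P}. Minimal: {M, P}⁺ = {J, K, M, N, P}; {E, P}⁺ = {E, J, K, N, P}; {E, M}⁺ = {E, M} — none reach the full schema.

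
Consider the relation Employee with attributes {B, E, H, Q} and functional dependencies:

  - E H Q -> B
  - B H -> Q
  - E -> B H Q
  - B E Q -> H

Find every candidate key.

{E}

Attribute E never appears on the right-hand side of any dependency, so E must belong to every candidate key.
{E}⁺ = {B, E, H, Q}, which is all of the schema, so {E} is the only candidate key.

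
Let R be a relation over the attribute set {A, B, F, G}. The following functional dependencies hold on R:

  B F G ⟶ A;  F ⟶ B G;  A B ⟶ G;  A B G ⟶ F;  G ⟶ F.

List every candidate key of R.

F, G, AB

{F}⁺: F→BG adds B, G; BFG→A adds A → {A, B, F, G}.
{G}⁺: G→F adds F; F→BG adds B; BFG→A adds A → {A, B, F, G}.
{A, B}⁺: AB→G adds G; ABG→F adds F → {A, B, F, G}. Minimal: {B}⁺ = {B}; {A}⁺ = {A} — none reach the full schema.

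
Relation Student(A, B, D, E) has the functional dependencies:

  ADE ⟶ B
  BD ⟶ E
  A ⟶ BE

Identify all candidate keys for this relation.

{A, D}⁺: A→BE adds B, E → {A, B, D, E}.
No other minimal superkey exists.

(A, D)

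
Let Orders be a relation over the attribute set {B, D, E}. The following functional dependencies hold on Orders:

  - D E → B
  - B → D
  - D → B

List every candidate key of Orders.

{B, E}, {D, E}

Attribute E never appears on the right-hand side of any dependency, so E must belong to every candidate key.
{E}⁺ = {E}, which is not all of the schema, so we must add further attributes.
{B, E}⁺: B→D adds D → {B, D, E}. Minimal: {E}⁺ = {E}; {B}⁺ = {B, D} — none reach the full schema.
{D, E}⁺: DE→B adds B → {B, D, E}. Minimal: {E}⁺ = {E}; {D}⁺ = {B, D} — none reach the full schema.
Any other superkey contains one of these as a subset, so there are no further candidate keys.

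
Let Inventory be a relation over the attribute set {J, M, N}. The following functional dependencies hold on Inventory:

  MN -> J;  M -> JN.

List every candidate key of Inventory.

(M)

Attribute M never appears on the right-hand side of any dependency, so M must belong to every candidate key.
{M}⁺ = {J, M, N}, which is all of the schema, so {M} is the only candidate key.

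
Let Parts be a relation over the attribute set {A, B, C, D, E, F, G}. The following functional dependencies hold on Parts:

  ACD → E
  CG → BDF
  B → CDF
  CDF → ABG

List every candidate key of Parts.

(B), (C, G), (C, D, F)

{B}⁺: B→CDF adds C, D, F; CDF→ABG adds A, G; ACD→E adds E → {A, B, C, D, E, F, G}.
{C, G}⁺: CG→BDF adds B, D, F; CDF→ABG adds A; ACD→E adds E → {A, B, C, D, E, F, G}. Minimal: {G}⁺ = {G}; {C}⁺ = {C} — none reach the full schema.
{C, D, F}⁺: CDF→ABG adds A, B, G; ACD→E adds E → {A, B, C, D, E, F, G}. Minimal: {D, F}⁺ = {D, F}; {C, F}⁺ = {C, F}; {C, D}⁺ = {C, D} — none reach the full schema.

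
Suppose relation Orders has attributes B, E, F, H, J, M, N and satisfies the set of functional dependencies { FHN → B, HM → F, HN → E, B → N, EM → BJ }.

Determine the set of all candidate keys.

Attributes H, M never appear on any right-hand side, so every candidate key must contain {H, M}.
{H, M}⁺ = {F, H, M}, which is not all of the schema, so we must add further attributes.
{B, H, M}⁺: HM→F adds F; B→N adds N; HN→E adds E; EM→BJ adds J → {B, E, F, H, J, M, N}. Minimal: {H, M}⁺ = {F, H, M}; {B, M}⁺ = {B, M, N}; {B, H}⁺ = {B, E, H, N} — none reach the full schema.
{E, H, M}⁺: HM→F adds F; EM→BJ adds B, J; B→N adds N → {B, E, F, H, J, M, N}. Minimal: {H, M}⁺ = {F, H, M}; {E, M}⁺ = {B, E, J, M, N}; {E, H}⁺ = {E, H} — none reach the full schema.
{H, M, N}⁺: HM→F adds F; HN→E adds E; EM→BJ adds B, J → {B, E, F, H, J, M, N}. Minimal: {M, N}⁺ = {M, N}; {H, N}⁺ = {E, H, N}; {H, M}⁺ = {F, H, M} — none reach the full schema.

{B, H, M}; {E, H, M}; {H, M, N}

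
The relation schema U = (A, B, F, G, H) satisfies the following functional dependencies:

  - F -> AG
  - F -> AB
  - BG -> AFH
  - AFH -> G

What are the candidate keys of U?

{F}⁺: F→AG adds A, G; F→AB adds B; BG→AFH adds H → {A, B, F, G, H}.
{B, G}⁺: BG→AFH adds A, F, H → {A, B, F, G, H}. Minimal: {G}⁺ = {G}; {B}⁺ = {B} — none reach the full schema.

{F}; {B, G}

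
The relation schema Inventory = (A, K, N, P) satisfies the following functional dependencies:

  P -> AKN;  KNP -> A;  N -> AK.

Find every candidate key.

{P}

Attribute P never appears on the right-hand side of any dependency, so P must belong to every candidate key.
{P}⁺ = {A, K, N, P}, which is all of the schema, so {P} is the only candidate key.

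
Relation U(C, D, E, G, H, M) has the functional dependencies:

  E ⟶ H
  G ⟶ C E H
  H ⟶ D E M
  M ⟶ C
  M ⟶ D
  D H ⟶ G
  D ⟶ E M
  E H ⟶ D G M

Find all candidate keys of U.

{D}⁺: D→EM adds E, M; E→H adds H; M→C adds C; DH→G adds G → {C, D, E, G, H, M}.
{E}⁺: E→H adds H; H→DEM adds D, M; M→C adds C; DH→G adds G → {C, D, E, G, H, M}.
{G}⁺: G→CEH adds C, E, H; H→DEM adds D, M → {C, D, E, G, H, M}.
{H}⁺: H→DEM adds D, E, M; M→C adds C; DH→G adds G → {C, D, E, G, H, M}.
{M}⁺: M→C adds C; M→D adds D; D→EM adds E; E→H adds H; DH→G adds G → {C, D, E, G, H, M}.

(D), (E), (G), (H), (M)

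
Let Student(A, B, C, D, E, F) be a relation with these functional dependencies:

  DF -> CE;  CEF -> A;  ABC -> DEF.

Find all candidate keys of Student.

Attribute B never appears on the right-hand side of any dependency, so B must belong to every candidate key.
{B}⁺ = {B}, which is not all of the schema, so we must add further attributes.
{A, B, C}⁺: ABC→DEF adds D, E, F → {A, B, C, D, E, F}. Minimal: {B, C}⁺ = {B, C}; {A, C}⁺ = {A, C}; {A, B}⁺ = {A, B} — none reach the full schema.
{B, D, F}⁺: DF→CE adds C, E; CEF→A adds A → {A, B, C, D, E, F}. Minimal: {D, F}⁺ = {A, C, D, E, F}; {B, F}⁺ = {B, F}; {B, D}⁺ = {B, D} — none reach the full schema.
{B, C, E, F}⁺: CEF→A adds A; ABC→DEF adds D → {A, B, C, D, E, F}. Minimal: {C, E, F}⁺ = {A, C, E, F}; {B, E, F}⁺ = {B, E, F}; {B, C, F}⁺ = {B, C, F}; … — none reach the full schema.
Any other superkey contains one of these as a subset, so there are no further candidate keys.

{A, B, C}, {B, D, F}, {B, C, E, F}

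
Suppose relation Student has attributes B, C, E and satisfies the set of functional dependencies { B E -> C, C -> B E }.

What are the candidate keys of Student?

{C}, {B, E}

{C}⁺: C→BE adds B, E → {B, C, E}.
{B, E}⁺: BE→C adds C → {B, C, E}.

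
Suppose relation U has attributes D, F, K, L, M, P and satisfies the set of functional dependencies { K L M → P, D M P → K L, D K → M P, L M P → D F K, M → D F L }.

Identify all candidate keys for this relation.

{D, K}, {K, M}, {M, P}

{D, K}⁺: DK→MP adds M, P; M→DFL adds F, L → {D, F, K, L, M, P}. Minimal: {K}⁺ = {K}; {D}⁺ = {D} — none reach the full schema.
{K, M}⁺: M→DFL adds D, F, L; KLM→P adds P → {D, F, K, L, M, P}. Minimal: {M}⁺ = {D, F, L, M}; {K}⁺ = {K} — none reach the full schema.
{M, P}⁺: M→DFL adds D, F, L; DMP→KL adds K → {D, F, K, L, M, P}. Minimal: {P}⁺ = {P}; {M}⁺ = {D, F, L, M} — none reach the full schema.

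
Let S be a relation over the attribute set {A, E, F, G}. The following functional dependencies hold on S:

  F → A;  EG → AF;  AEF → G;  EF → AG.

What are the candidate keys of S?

Attribute E never appears on the right-hand side of any dependency, so E must belong to every candidate key.
{E}⁺ = {E}, which is not all of the schema, so we must add further attributes.
{E, F}⁺: F→A adds A; AEF→G adds G → {A, E, F, G}. Minimal: {F}⁺ = {A, F}; {E}⁺ = {E} — none reach the full schema.
{E, G}⁺: EG→AF adds A, F → {A, E, F, G}. Minimal: {G}⁺ = {G}; {E}⁺ = {E} — none reach the full schema.
Any other superkey contains one of these as a subset, so there are no further candidate keys.

EF, EG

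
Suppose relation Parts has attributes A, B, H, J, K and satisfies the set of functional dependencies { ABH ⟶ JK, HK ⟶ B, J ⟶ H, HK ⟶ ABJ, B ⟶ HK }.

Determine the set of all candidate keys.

(B), (H, K), (J, K)

{B}⁺: B→HK adds H, K; HK→ABJ adds A, J → {A, B, H, J, K}.
{H, K}⁺: HK→B adds B; HK→ABJ adds A, J → {A, B, H, J, K}. Minimal: {K}⁺ = {K}; {H}⁺ = {H} — none reach the full schema.
{J, K}⁺: J→H adds H; HK→ABJ adds A, B → {A, B, H, J, K}. Minimal: {K}⁺ = {K}; {J}⁺ = {H, J} — none reach the full schema.
Any other superkey contains one of these as a subset, so there are no further candidate keys.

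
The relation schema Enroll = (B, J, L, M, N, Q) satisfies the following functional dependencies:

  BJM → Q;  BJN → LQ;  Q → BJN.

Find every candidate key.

{M, Q}; {B, J, M}

{M, Q}⁺: Q→BJN adds B, J, N; BJN→LQ adds L → {B, J, L, M, N, Q}.
{B, J, M}⁺: BJM→Q adds Q; Q→BJN adds N; BJN→LQ adds L → {B, J, L, M, N, Q}.
Any other superkey contains one of these as a subset, so there are no further candidate keys.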